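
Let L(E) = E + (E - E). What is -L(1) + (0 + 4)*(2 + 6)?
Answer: 31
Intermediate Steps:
L(E) = E (L(E) = E + 0 = E)
-L(1) + (0 + 4)*(2 + 6) = -1*1 + (0 + 4)*(2 + 6) = -1 + 4*8 = -1 + 32 = 31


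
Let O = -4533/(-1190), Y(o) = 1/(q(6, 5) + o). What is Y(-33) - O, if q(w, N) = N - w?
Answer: -2284/595 ≈ -3.8387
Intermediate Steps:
Y(o) = 1/(-1 + o) (Y(o) = 1/((5 - 1*6) + o) = 1/((5 - 6) + o) = 1/(-1 + o))
O = 4533/1190 (O = -4533*(-1/1190) = 4533/1190 ≈ 3.8092)
Y(-33) - O = 1/(-1 - 33) - 1*4533/1190 = 1/(-34) - 4533/1190 = -1/34 - 4533/1190 = -2284/595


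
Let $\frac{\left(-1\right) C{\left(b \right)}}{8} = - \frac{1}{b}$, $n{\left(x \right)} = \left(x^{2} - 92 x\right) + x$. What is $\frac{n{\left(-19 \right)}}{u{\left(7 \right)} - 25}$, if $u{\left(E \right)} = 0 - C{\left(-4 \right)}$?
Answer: $- \frac{2090}{23} \approx -90.87$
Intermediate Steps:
$n{\left(x \right)} = x^{2} - 91 x$
$C{\left(b \right)} = \frac{8}{b}$ ($C{\left(b \right)} = - 8 \left(- \frac{1}{b}\right) = \frac{8}{b}$)
$u{\left(E \right)} = 2$ ($u{\left(E \right)} = 0 - \frac{8}{-4} = 0 - 8 \left(- \frac{1}{4}\right) = 0 - -2 = 0 + 2 = 2$)
$\frac{n{\left(-19 \right)}}{u{\left(7 \right)} - 25} = \frac{\left(-19\right) \left(-91 - 19\right)}{2 - 25} = \frac{\left(-19\right) \left(-110\right)}{-23} = 2090 \left(- \frac{1}{23}\right) = - \frac{2090}{23}$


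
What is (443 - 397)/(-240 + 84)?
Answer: -23/78 ≈ -0.29487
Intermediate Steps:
(443 - 397)/(-240 + 84) = 46/(-156) = 46*(-1/156) = -23/78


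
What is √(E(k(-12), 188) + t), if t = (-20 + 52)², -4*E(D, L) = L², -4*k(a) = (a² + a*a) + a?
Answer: 6*I*√217 ≈ 88.385*I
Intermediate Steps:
k(a) = -a²/2 - a/4 (k(a) = -((a² + a*a) + a)/4 = -((a² + a²) + a)/4 = -(2*a² + a)/4 = -(a + 2*a²)/4 = -a²/2 - a/4)
E(D, L) = -L²/4
t = 1024 (t = 32² = 1024)
√(E(k(-12), 188) + t) = √(-¼*188² + 1024) = √(-¼*35344 + 1024) = √(-8836 + 1024) = √(-7812) = 6*I*√217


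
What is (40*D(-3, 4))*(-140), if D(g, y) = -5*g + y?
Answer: -106400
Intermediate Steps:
D(g, y) = y - 5*g
(40*D(-3, 4))*(-140) = (40*(4 - 5*(-3)))*(-140) = (40*(4 + 15))*(-140) = (40*19)*(-140) = 760*(-140) = -106400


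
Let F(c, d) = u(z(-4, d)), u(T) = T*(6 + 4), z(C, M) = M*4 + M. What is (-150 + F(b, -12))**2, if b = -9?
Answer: 562500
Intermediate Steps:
z(C, M) = 5*M (z(C, M) = 4*M + M = 5*M)
u(T) = 10*T (u(T) = T*10 = 10*T)
F(c, d) = 50*d (F(c, d) = 10*(5*d) = 50*d)
(-150 + F(b, -12))**2 = (-150 + 50*(-12))**2 = (-150 - 600)**2 = (-750)**2 = 562500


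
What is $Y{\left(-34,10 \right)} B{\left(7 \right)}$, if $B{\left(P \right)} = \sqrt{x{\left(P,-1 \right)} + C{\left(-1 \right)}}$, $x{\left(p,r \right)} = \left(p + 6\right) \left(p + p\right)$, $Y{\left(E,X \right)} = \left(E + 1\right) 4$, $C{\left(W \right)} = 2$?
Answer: $- 264 \sqrt{46} \approx -1790.5$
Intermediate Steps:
$Y{\left(E,X \right)} = 4 + 4 E$ ($Y{\left(E,X \right)} = \left(1 + E\right) 4 = 4 + 4 E$)
$x{\left(p,r \right)} = 2 p \left(6 + p\right)$ ($x{\left(p,r \right)} = \left(6 + p\right) 2 p = 2 p \left(6 + p\right)$)
$B{\left(P \right)} = \sqrt{2 + 2 P \left(6 + P\right)}$ ($B{\left(P \right)} = \sqrt{2 P \left(6 + P\right) + 2} = \sqrt{2 + 2 P \left(6 + P\right)}$)
$Y{\left(-34,10 \right)} B{\left(7 \right)} = \left(4 + 4 \left(-34\right)\right) \sqrt{2} \sqrt{1 + 7 \left(6 + 7\right)} = \left(4 - 136\right) \sqrt{2} \sqrt{1 + 7 \cdot 13} = - 132 \sqrt{2} \sqrt{1 + 91} = - 132 \sqrt{2} \sqrt{92} = - 132 \sqrt{2} \cdot 2 \sqrt{23} = - 132 \cdot 2 \sqrt{46} = - 264 \sqrt{46}$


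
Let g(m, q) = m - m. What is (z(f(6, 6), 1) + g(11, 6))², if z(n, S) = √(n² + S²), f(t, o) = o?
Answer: 37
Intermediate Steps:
g(m, q) = 0
z(n, S) = √(S² + n²)
(z(f(6, 6), 1) + g(11, 6))² = (√(1² + 6²) + 0)² = (√(1 + 36) + 0)² = (√37 + 0)² = (√37)² = 37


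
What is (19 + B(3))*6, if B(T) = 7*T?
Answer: 240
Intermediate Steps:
(19 + B(3))*6 = (19 + 7*3)*6 = (19 + 21)*6 = 40*6 = 240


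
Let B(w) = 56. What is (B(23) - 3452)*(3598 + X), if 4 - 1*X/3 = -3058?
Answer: -43414464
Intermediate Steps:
X = 9186 (X = 12 - 3*(-3058) = 12 + 9174 = 9186)
(B(23) - 3452)*(3598 + X) = (56 - 3452)*(3598 + 9186) = -3396*12784 = -43414464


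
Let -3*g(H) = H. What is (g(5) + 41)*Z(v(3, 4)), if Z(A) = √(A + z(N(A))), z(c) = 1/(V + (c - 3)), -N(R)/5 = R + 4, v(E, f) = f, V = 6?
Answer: 826*√111/111 ≈ 78.400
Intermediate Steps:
g(H) = -H/3
N(R) = -20 - 5*R (N(R) = -5*(R + 4) = -5*(4 + R) = -20 - 5*R)
z(c) = 1/(3 + c) (z(c) = 1/(6 + (c - 3)) = 1/(6 + (-3 + c)) = 1/(3 + c))
Z(A) = √(A + 1/(-17 - 5*A)) (Z(A) = √(A + 1/(3 + (-20 - 5*A))) = √(A + 1/(-17 - 5*A)))
(g(5) + 41)*Z(v(3, 4)) = (-⅓*5 + 41)*√((-1 + 4*(17 + 5*4))/(17 + 5*4)) = (-5/3 + 41)*√((-1 + 4*(17 + 20))/(17 + 20)) = 118*√((-1 + 4*37)/37)/3 = 118*√((-1 + 148)/37)/3 = 118*√((1/37)*147)/3 = 118*√(147/37)/3 = 118*(7*√111/37)/3 = 826*√111/111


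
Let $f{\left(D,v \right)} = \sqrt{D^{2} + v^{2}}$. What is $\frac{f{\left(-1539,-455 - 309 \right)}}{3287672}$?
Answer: $\frac{\sqrt{2952217}}{3287672} \approx 0.00052262$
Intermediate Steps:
$\frac{f{\left(-1539,-455 - 309 \right)}}{3287672} = \frac{\sqrt{\left(-1539\right)^{2} + \left(-455 - 309\right)^{2}}}{3287672} = \sqrt{2368521 + \left(-764\right)^{2}} \cdot \frac{1}{3287672} = \sqrt{2368521 + 583696} \cdot \frac{1}{3287672} = \sqrt{2952217} \cdot \frac{1}{3287672} = \frac{\sqrt{2952217}}{3287672}$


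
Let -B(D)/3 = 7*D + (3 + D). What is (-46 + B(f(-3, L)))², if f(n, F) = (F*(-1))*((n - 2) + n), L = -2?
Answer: 108241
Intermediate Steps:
f(n, F) = -F*(-2 + 2*n) (f(n, F) = (-F)*((-2 + n) + n) = (-F)*(-2 + 2*n) = -F*(-2 + 2*n))
B(D) = -9 - 24*D (B(D) = -3*(7*D + (3 + D)) = -3*(3 + 8*D) = -9 - 24*D)
(-46 + B(f(-3, L)))² = (-46 + (-9 - 48*(-2)*(1 - 1*(-3))))² = (-46 + (-9 - 48*(-2)*(1 + 3)))² = (-46 + (-9 - 48*(-2)*4))² = (-46 + (-9 - 24*(-16)))² = (-46 + (-9 + 384))² = (-46 + 375)² = 329² = 108241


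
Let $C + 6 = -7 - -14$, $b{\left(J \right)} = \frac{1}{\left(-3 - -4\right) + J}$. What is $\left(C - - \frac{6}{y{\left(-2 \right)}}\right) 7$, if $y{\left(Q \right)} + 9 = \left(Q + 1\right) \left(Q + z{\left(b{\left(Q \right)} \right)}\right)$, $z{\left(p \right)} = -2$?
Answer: $- \frac{7}{5} \approx -1.4$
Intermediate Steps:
$b{\left(J \right)} = \frac{1}{1 + J}$ ($b{\left(J \right)} = \frac{1}{\left(-3 + 4\right) + J} = \frac{1}{1 + J}$)
$C = 1$ ($C = -6 - -7 = -6 + \left(-7 + 14\right) = -6 + 7 = 1$)
$y{\left(Q \right)} = -9 + \left(1 + Q\right) \left(-2 + Q\right)$ ($y{\left(Q \right)} = -9 + \left(Q + 1\right) \left(Q - 2\right) = -9 + \left(1 + Q\right) \left(-2 + Q\right)$)
$\left(C - - \frac{6}{y{\left(-2 \right)}}\right) 7 = \left(1 - - \frac{6}{-11 + \left(-2\right)^{2} - -2}\right) 7 = \left(1 - - \frac{6}{-11 + 4 + 2}\right) 7 = \left(1 - - \frac{6}{-5}\right) 7 = \left(1 - \left(-6\right) \left(- \frac{1}{5}\right)\right) 7 = \left(1 - \frac{6}{5}\right) 7 = \left(- \frac{1}{5}\right) 7 = - \frac{7}{5}$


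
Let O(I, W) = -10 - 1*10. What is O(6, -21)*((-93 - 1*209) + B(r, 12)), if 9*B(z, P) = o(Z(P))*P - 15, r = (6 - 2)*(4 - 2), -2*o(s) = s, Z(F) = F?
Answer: 18700/3 ≈ 6233.3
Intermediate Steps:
o(s) = -s/2
r = 8 (r = 4*2 = 8)
B(z, P) = -5/3 - P²/18 (B(z, P) = ((-P/2)*P - 15)/9 = (-P²/2 - 15)/9 = (-15 - P²/2)/9 = -5/3 - P²/18)
O(I, W) = -20 (O(I, W) = -10 - 10 = -20)
O(6, -21)*((-93 - 1*209) + B(r, 12)) = -20*((-93 - 1*209) + (-5/3 - 1/18*12²)) = -20*((-93 - 209) + (-5/3 - 1/18*144)) = -20*(-302 + (-5/3 - 8)) = -20*(-302 - 29/3) = -20*(-935/3) = 18700/3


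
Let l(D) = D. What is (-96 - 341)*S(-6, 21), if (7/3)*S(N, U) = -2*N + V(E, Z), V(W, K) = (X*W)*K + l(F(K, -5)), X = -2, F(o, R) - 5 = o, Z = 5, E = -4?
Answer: -81282/7 ≈ -11612.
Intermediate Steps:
F(o, R) = 5 + o
V(W, K) = 5 + K - 2*K*W (V(W, K) = (-2*W)*K + (5 + K) = -2*K*W + (5 + K) = 5 + K - 2*K*W)
S(N, U) = 150/7 - 6*N/7 (S(N, U) = 3*(-2*N + (5 + 5 - 2*5*(-4)))/7 = 3*(-2*N + (5 + 5 + 40))/7 = 3*(-2*N + 50)/7 = 3*(50 - 2*N)/7 = 150/7 - 6*N/7)
(-96 - 341)*S(-6, 21) = (-96 - 341)*(150/7 - 6/7*(-6)) = -437*(150/7 + 36/7) = -437*186/7 = -81282/7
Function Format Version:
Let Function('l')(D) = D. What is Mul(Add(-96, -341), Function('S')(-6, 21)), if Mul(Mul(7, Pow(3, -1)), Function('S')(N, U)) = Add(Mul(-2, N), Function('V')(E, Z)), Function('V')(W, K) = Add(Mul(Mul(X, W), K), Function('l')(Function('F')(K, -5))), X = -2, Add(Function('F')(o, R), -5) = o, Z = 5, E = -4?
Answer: Rational(-81282, 7) ≈ -11612.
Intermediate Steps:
Function('F')(o, R) = Add(5, o)
Function('V')(W, K) = Add(5, K, Mul(-2, K, W)) (Function('V')(W, K) = Add(Mul(Mul(-2, W), K), Add(5, K)) = Add(Mul(-2, K, W), Add(5, K)) = Add(5, K, Mul(-2, K, W)))
Function('S')(N, U) = Add(Rational(150, 7), Mul(Rational(-6, 7), N)) (Function('S')(N, U) = Mul(Rational(3, 7), Add(Mul(-2, N), Add(5, 5, Mul(-2, 5, -4)))) = Mul(Rational(3, 7), Add(Mul(-2, N), Add(5, 5, 40))) = Mul(Rational(3, 7), Add(Mul(-2, N), 50)) = Mul(Rational(3, 7), Add(50, Mul(-2, N))) = Add(Rational(150, 7), Mul(Rational(-6, 7), N)))
Mul(Add(-96, -341), Function('S')(-6, 21)) = Mul(Add(-96, -341), Add(Rational(150, 7), Mul(Rational(-6, 7), -6))) = Mul(-437, Add(Rational(150, 7), Rational(36, 7))) = Mul(-437, Rational(186, 7)) = Rational(-81282, 7)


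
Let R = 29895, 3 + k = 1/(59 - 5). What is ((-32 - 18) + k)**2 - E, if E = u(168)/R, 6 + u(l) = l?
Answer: 81566566301/29057940 ≈ 2807.0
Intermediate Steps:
k = -161/54 (k = -3 + 1/(59 - 5) = -3 + 1/54 = -161/54 ≈ -2.9815)
u(l) = -6 + l
E = 54/9965 (E = (-6 + 168)/29895 = 162*(1/29895) = 54/9965 ≈ 0.0054190)
((-32 - 18) + k)**2 - E = ((-32 - 18) - 161/54)**2 - 1*54/9965 = (-50 - 161/54)**2 - 54/9965 = (-2861/54)**2 - 54/9965 = 8185321/2916 - 54/9965 = 81566566301/29057940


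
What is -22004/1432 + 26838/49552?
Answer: -65744387/4434904 ≈ -14.824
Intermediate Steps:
-22004/1432 + 26838/49552 = -22004*1/1432 + 26838*(1/49552) = -5501/358 + 13419/24776 = -65744387/4434904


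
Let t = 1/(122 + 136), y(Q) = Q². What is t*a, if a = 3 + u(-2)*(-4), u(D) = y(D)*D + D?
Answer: ⅙ ≈ 0.16667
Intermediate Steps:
u(D) = D + D³ (u(D) = D²*D + D = D³ + D = D + D³)
a = 43 (a = 3 + (-2 + (-2)³)*(-4) = 3 + (-2 - 8)*(-4) = 3 - 10*(-4) = 3 + 40 = 43)
t = 1/258 ≈ 0.0038760
t*a = (1/258)*43 = ⅙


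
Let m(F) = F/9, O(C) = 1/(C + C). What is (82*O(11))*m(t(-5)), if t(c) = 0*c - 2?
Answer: -82/99 ≈ -0.82828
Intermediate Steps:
t(c) = -2 (t(c) = 0 - 2 = -2)
O(C) = 1/(2*C)
m(F) = F/9 (m(F) = F*(⅑) = F/9)
(82*O(11))*m(t(-5)) = (82*((½)/11))*((⅑)*(-2)) = (82*((½)*(1/11)))*(-2/9) = (82*(1/22))*(-2/9) = (41/11)*(-2/9) = -82/99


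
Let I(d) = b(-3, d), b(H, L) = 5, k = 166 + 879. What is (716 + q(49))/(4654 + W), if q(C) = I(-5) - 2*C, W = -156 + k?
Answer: 623/5543 ≈ 0.11239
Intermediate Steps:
k = 1045
I(d) = 5
W = 889 (W = -156 + 1045 = 889)
q(C) = 5 - 2*C
(716 + q(49))/(4654 + W) = (716 + (5 - 2*49))/(4654 + 889) = (716 + (5 - 98))/5543 = (716 - 93)*(1/5543) = 623*(1/5543) = 623/5543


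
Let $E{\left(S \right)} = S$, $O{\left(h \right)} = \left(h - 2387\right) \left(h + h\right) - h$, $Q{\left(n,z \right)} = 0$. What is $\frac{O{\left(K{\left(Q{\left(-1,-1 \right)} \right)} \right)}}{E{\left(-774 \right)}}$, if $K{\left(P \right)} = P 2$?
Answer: $0$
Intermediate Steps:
$K{\left(P \right)} = 2 P$
$O{\left(h \right)} = - h + 2 h \left(-2387 + h\right)$ ($O{\left(h \right)} = \left(-2387 + h\right) 2 h - h = 2 h \left(-2387 + h\right) - h = - h + 2 h \left(-2387 + h\right)$)
$\frac{O{\left(K{\left(Q{\left(-1,-1 \right)} \right)} \right)}}{E{\left(-774 \right)}} = \frac{2 \cdot 0 \left(-4775 + 2 \cdot 2 \cdot 0\right)}{-774} = 0 \left(-4775 + 2 \cdot 0\right) \left(- \frac{1}{774}\right) = 0 \left(-4775 + 0\right) \left(- \frac{1}{774}\right) = 0 \left(-4775\right) \left(- \frac{1}{774}\right) = 0 \left(- \frac{1}{774}\right) = 0$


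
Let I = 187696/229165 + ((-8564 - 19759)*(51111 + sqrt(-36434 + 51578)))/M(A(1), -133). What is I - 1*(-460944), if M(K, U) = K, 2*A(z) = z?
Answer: -663380599816034/229165 - 113292*sqrt(3786) ≈ -2.9017e+9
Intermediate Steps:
A(z) = z/2
I = -663486232047794/229165 - 113292*sqrt(3786) (I = 187696/229165 + ((-8564 - 19759)*(51111 + sqrt(-36434 + 51578)))/(((1/2)*1)) = 187696*(1/229165) + (-28323*(51111 + sqrt(15144)))/(1/2) = 187696/229165 - 28323*(51111 + 2*sqrt(3786))*2 = 187696/229165 + (-1447616853 - 56646*sqrt(3786))*2 = 187696/229165 + (-2895233706 - 113292*sqrt(3786)) = -663486232047794/229165 - 113292*sqrt(3786) ≈ -2.9022e+9)
I - 1*(-460944) = (-663486232047794/229165 - 113292*sqrt(3786)) - 1*(-460944) = (-663486232047794/229165 - 113292*sqrt(3786)) + 460944 = -663380599816034/229165 - 113292*sqrt(3786)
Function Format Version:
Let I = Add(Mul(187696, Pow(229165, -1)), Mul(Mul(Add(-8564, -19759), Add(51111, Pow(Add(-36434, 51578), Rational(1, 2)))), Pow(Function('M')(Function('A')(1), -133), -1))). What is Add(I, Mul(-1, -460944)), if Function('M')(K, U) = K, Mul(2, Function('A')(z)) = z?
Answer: Add(Rational(-663380599816034, 229165), Mul(-113292, Pow(3786, Rational(1, 2)))) ≈ -2.9017e+9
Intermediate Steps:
Function('A')(z) = Mul(Rational(1, 2), z)
I = Add(Rational(-663486232047794, 229165), Mul(-113292, Pow(3786, Rational(1, 2)))) (I = Add(Mul(187696, Pow(229165, -1)), Mul(Mul(Add(-8564, -19759), Add(51111, Pow(Add(-36434, 51578), Rational(1, 2)))), Pow(Mul(Rational(1, 2), 1), -1))) = Add(Mul(187696, Rational(1, 229165)), Mul(Mul(-28323, Add(51111, Pow(15144, Rational(1, 2)))), Pow(Rational(1, 2), -1))) = Add(Rational(187696, 229165), Mul(Mul(-28323, Add(51111, Mul(2, Pow(3786, Rational(1, 2))))), 2)) = Add(Rational(187696, 229165), Mul(Add(-1447616853, Mul(-56646, Pow(3786, Rational(1, 2)))), 2)) = Add(Rational(187696, 229165), Add(-2895233706, Mul(-113292, Pow(3786, Rational(1, 2))))) = Add(Rational(-663486232047794, 229165), Mul(-113292, Pow(3786, Rational(1, 2)))) ≈ -2.9022e+9)
Add(I, Mul(-1, -460944)) = Add(Add(Rational(-663486232047794, 229165), Mul(-113292, Pow(3786, Rational(1, 2)))), Mul(-1, -460944)) = Add(Add(Rational(-663486232047794, 229165), Mul(-113292, Pow(3786, Rational(1, 2)))), 460944) = Add(Rational(-663380599816034, 229165), Mul(-113292, Pow(3786, Rational(1, 2))))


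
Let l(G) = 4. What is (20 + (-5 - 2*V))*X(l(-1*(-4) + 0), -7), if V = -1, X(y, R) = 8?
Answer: 136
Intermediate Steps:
(20 + (-5 - 2*V))*X(l(-1*(-4) + 0), -7) = (20 + (-5 - 2*(-1)))*8 = (20 + (-5 + 2))*8 = (20 - 3)*8 = 17*8 = 136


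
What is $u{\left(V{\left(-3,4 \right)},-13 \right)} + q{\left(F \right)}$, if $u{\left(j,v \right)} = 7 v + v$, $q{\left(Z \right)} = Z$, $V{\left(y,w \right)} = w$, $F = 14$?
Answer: $-90$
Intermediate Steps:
$u{\left(j,v \right)} = 8 v$
$u{\left(V{\left(-3,4 \right)},-13 \right)} + q{\left(F \right)} = 8 \left(-13\right) + 14 = -104 + 14 = -90$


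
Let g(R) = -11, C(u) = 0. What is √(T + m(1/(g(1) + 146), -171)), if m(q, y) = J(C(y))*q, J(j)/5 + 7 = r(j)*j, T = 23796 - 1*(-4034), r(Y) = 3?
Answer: √2254209/9 ≈ 166.82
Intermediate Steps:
T = 27830 (T = 23796 + 4034 = 27830)
J(j) = -35 + 15*j (J(j) = -35 + 5*(3*j) = -35 + 15*j)
m(q, y) = -35*q (m(q, y) = (-35 + 15*0)*q = (-35 + 0)*q = -35*q)
√(T + m(1/(g(1) + 146), -171)) = √(27830 - 35/(-11 + 146)) = √(27830 - 35/135) = √(27830 - 35*1/135) = √(27830 - 7/27) = √(751403/27) = √2254209/9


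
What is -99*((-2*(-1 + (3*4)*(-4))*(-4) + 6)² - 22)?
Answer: -14748426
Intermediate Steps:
-99*((-2*(-1 + (3*4)*(-4))*(-4) + 6)² - 22) = -99*((-2*(-1 + 12*(-4))*(-4) + 6)² - 22) = -99*((-2*(-1 - 48)*(-4) + 6)² - 22) = -99*((-(-98)*(-4) + 6)² - 22) = -99*((-2*196 + 6)² - 22) = -99*((-392 + 6)² - 22) = -99*((-386)² - 22) = -99*(148996 - 22) = -99*148974 = -14748426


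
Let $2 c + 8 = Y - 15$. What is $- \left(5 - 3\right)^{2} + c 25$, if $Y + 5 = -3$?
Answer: $- \frac{783}{2} \approx -391.5$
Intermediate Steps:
$Y = -8$ ($Y = -5 - 3 = -8$)
$c = - \frac{31}{2}$ ($c = -4 + \frac{-8 - 15}{2} = -4 + \frac{1}{2} \left(-23\right) = -4 - \frac{23}{2} = - \frac{31}{2} \approx -15.5$)
$- \left(5 - 3\right)^{2} + c 25 = - \left(5 - 3\right)^{2} - \frac{775}{2} = - 2^{2} - \frac{775}{2} = \left(-1\right) 4 - \frac{775}{2} = -4 - \frac{775}{2} = - \frac{783}{2}$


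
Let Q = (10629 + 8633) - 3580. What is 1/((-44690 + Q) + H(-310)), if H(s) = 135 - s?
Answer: -1/28563 ≈ -3.5010e-5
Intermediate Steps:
Q = 15682 (Q = 19262 - 3580 = 15682)
1/((-44690 + Q) + H(-310)) = 1/((-44690 + 15682) + (135 - 1*(-310))) = 1/(-29008 + (135 + 310)) = 1/(-29008 + 445) = 1/(-28563) = -1/28563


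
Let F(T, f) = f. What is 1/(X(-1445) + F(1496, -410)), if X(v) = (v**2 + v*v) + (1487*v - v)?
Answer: 1/2028370 ≈ 4.9301e-7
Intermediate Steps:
X(v) = 2*v**2 + 1486*v (X(v) = (v**2 + v**2) + 1486*v = 2*v**2 + 1486*v)
1/(X(-1445) + F(1496, -410)) = 1/(2*(-1445)*(743 - 1445) - 410) = 1/(2*(-1445)*(-702) - 410) = 1/(2028780 - 410) = 1/2028370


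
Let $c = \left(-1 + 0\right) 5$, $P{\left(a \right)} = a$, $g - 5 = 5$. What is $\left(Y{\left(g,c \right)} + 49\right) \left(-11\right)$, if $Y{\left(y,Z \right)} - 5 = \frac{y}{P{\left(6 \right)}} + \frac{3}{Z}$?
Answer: $- \frac{9086}{15} \approx -605.73$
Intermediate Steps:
$g = 10$ ($g = 5 + 5 = 10$)
$c = -5$ ($c = \left(-1\right) 5 = -5$)
$Y{\left(y,Z \right)} = 5 + \frac{3}{Z} + \frac{y}{6}$ ($Y{\left(y,Z \right)} = 5 + \left(\frac{y}{6} + \frac{3}{Z}\right) = 5 + \left(\frac{3}{Z} + \frac{y}{6}\right) = 5 + \frac{3}{Z} + \frac{y}{6}$)
$\left(Y{\left(g,c \right)} + 49\right) \left(-11\right) = \left(\left(5 + \frac{3}{-5} + \frac{1}{6} \cdot 10\right) + 49\right) \left(-11\right) = \left(\left(5 + 3 \left(- \frac{1}{5}\right) + \frac{5}{3}\right) + 49\right) \left(-11\right) = \left(\left(5 - \frac{3}{5} + \frac{5}{3}\right) + 49\right) \left(-11\right) = \left(\frac{91}{15} + 49\right) \left(-11\right) = \frac{826}{15} \left(-11\right) = - \frac{9086}{15}$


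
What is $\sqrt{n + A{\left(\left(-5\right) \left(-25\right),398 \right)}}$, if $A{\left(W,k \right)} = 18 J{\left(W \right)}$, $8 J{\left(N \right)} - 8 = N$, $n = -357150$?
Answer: $\frac{i \sqrt{1427403}}{2} \approx 597.37 i$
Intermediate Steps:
$J{\left(N \right)} = 1 + \frac{N}{8}$
$A{\left(W,k \right)} = 18 + \frac{9 W}{4}$ ($A{\left(W,k \right)} = 18 \left(1 + \frac{W}{8}\right) = 18 + \frac{9 W}{4}$)
$\sqrt{n + A{\left(\left(-5\right) \left(-25\right),398 \right)}} = \sqrt{-357150 + \left(18 + \frac{9 \left(\left(-5\right) \left(-25\right)\right)}{4}\right)} = \sqrt{-357150 + \left(18 + \frac{9}{4} \cdot 125\right)} = \sqrt{-357150 + \left(18 + \frac{1125}{4}\right)} = \sqrt{-357150 + \frac{1197}{4}} = \sqrt{- \frac{1427403}{4}} = \frac{i \sqrt{1427403}}{2}$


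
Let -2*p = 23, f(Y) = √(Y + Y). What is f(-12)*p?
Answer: -23*I*√6 ≈ -56.338*I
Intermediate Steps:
f(Y) = √2*√Y (f(Y) = √(2*Y) = √2*√Y)
p = -23/2 (p = -½*23 = -23/2 ≈ -11.500)
f(-12)*p = (√2*√(-12))*(-23/2) = (√2*(2*I*√3))*(-23/2) = (2*I*√6)*(-23/2) = -23*I*√6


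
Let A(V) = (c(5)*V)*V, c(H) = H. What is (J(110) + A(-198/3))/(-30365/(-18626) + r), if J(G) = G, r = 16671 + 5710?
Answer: 407723140/416898871 ≈ 0.97799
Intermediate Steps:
r = 22381
A(V) = 5*V**2 (A(V) = (5*V)*V = 5*V**2)
(J(110) + A(-198/3))/(-30365/(-18626) + r) = (110 + 5*(-198/3)**2)/(-30365/(-18626) + 22381) = (110 + 5*(-198*1/3)**2)/(-30365*(-1/18626) + 22381) = (110 + 5*(-66)**2)/(30365/18626 + 22381) = (110 + 5*4356)/(416898871/18626) = (110 + 21780)*(18626/416898871) = 21890*(18626/416898871) = 407723140/416898871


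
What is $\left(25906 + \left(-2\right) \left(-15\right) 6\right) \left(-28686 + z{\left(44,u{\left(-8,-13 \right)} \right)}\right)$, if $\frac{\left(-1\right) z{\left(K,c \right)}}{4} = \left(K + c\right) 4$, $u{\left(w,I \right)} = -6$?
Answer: $-764163284$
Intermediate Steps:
$z{\left(K,c \right)} = - 16 K - 16 c$ ($z{\left(K,c \right)} = - 4 \left(K + c\right) 4 = - 4 \left(4 K + 4 c\right) = - 16 K - 16 c$)
$\left(25906 + \left(-2\right) \left(-15\right) 6\right) \left(-28686 + z{\left(44,u{\left(-8,-13 \right)} \right)}\right) = \left(25906 + \left(-2\right) \left(-15\right) 6\right) \left(-28686 - 608\right) = \left(25906 + 30 \cdot 6\right) \left(-28686 + \left(-704 + 96\right)\right) = \left(25906 + 180\right) \left(-28686 - 608\right) = 26086 \left(-29294\right) = -764163284$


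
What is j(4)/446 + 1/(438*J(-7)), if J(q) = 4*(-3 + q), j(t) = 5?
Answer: 43577/3906960 ≈ 0.011154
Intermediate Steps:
J(q) = -12 + 4*q
j(4)/446 + 1/(438*J(-7)) = 5/446 + 1/(438*(-12 + 4*(-7))) = 5*(1/446) + 1/(438*(-12 - 28)) = 5/446 + (1/438)/(-40) = 5/446 + (1/438)*(-1/40) = 5/446 - 1/17520 = 43577/3906960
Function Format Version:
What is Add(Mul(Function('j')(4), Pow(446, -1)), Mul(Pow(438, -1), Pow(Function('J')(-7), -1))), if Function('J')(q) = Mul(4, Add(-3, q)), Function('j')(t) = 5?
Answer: Rational(43577, 3906960) ≈ 0.011154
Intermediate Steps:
Function('J')(q) = Add(-12, Mul(4, q))
Add(Mul(Function('j')(4), Pow(446, -1)), Mul(Pow(438, -1), Pow(Function('J')(-7), -1))) = Add(Mul(5, Pow(446, -1)), Mul(Pow(438, -1), Pow(Add(-12, Mul(4, -7)), -1))) = Add(Mul(5, Rational(1, 446)), Mul(Rational(1, 438), Pow(Add(-12, -28), -1))) = Add(Rational(5, 446), Mul(Rational(1, 438), Pow(-40, -1))) = Add(Rational(5, 446), Mul(Rational(1, 438), Rational(-1, 40))) = Add(Rational(5, 446), Rational(-1, 17520)) = Rational(43577, 3906960)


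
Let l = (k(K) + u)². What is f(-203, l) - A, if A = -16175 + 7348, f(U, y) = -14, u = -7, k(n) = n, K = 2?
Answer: 8813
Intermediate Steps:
l = 25 (l = (2 - 7)² = (-5)² = 25)
A = -8827
f(-203, l) - A = -14 - 1*(-8827) = -14 + 8827 = 8813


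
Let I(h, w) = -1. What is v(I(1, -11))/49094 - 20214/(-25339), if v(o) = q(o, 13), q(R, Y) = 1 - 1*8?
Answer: 992208743/1243992866 ≈ 0.79760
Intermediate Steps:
q(R, Y) = -7 (q(R, Y) = 1 - 8 = -7)
v(o) = -7
v(I(1, -11))/49094 - 20214/(-25339) = -7/49094 - 20214/(-25339) = -7*1/49094 - 20214*(-1/25339) = -7/49094 + 20214/25339 = 992208743/1243992866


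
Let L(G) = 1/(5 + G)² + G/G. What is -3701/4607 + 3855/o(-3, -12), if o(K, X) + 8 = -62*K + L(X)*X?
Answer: 840179743/37418054 ≈ 22.454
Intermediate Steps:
L(G) = 1 + (5 + G)⁻² (L(G) = 1/(5 + G)² + 1 = (5 + G)⁻² + 1 = 1 + (5 + G)⁻²)
o(K, X) = -8 - 62*K + X*(1 + (5 + X)⁻²) (o(K, X) = -8 + (-62*K + (1 + (5 + X)⁻²)*X) = -8 + (-62*K + X*(1 + (5 + X)⁻²)) = -8 - 62*K + X*(1 + (5 + X)⁻²))
-3701/4607 + 3855/o(-3, -12) = -3701/4607 + 3855/(-8 - 12 - 62*(-3) - 12/(5 - 12)²) = -3701*1/4607 + 3855/(-8 - 12 + 186 - 12/(-7)²) = -3701/4607 + 3855/(-8 - 12 + 186 - 12*1/49) = -3701/4607 + 3855/(-8 - 12 + 186 - 12/49) = -3701/4607 + 3855/(8122/49) = -3701/4607 + 3855*(49/8122) = -3701/4607 + 188895/8122 = 840179743/37418054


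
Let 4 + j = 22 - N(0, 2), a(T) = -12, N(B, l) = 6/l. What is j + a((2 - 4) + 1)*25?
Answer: -285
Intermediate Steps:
j = 15 (j = -4 + (22 - 6/2) = -4 + (22 - 1*3) = -4 + (22 - 3) = -4 + 19 = 15)
j + a((2 - 4) + 1)*25 = 15 - 12*25 = 15 - 300 = -285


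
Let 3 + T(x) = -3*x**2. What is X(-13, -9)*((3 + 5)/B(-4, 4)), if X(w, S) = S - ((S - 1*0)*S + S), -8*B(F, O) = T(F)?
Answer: -1728/17 ≈ -101.65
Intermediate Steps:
T(x) = -3 - 3*x**2
B(F, O) = 3/8 + 3*F**2/8 (B(F, O) = -(-3 - 3*F**2)/8 = 3/8 + 3*F**2/8)
X(w, S) = -S**2 (X(w, S) = S - ((S + 0)*S + S) = S - (S*S + S) = S - (S**2 + S) = S - (S + S**2) = S + (-S - S**2) = -S**2)
X(-13, -9)*((3 + 5)/B(-4, 4)) = (-1*(-9)**2)*((3 + 5)/(3/8 + (3/8)*(-4)**2)) = (-1*81)*(8/(3/8 + (3/8)*16)) = -648/(3/8 + 6) = -648/51/8 = -648*8/51 = -81*64/51 = -1728/17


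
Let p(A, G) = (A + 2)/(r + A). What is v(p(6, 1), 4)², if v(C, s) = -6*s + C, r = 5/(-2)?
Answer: 23104/49 ≈ 471.51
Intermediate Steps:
r = -5/2 (r = 5*(-½) = -5/2 ≈ -2.5000)
p(A, G) = (2 + A)/(-5/2 + A) (p(A, G) = (A + 2)/(-5/2 + A) = (2 + A)/(-5/2 + A))
v(C, s) = C - 6*s
v(p(6, 1), 4)² = (2*(2 + 6)/(-5 + 2*6) - 6*4)² = (2*8/(-5 + 12) - 24)² = (2*8/7 - 24)² = (2*(⅐)*8 - 24)² = (16/7 - 24)² = (-152/7)² = 23104/49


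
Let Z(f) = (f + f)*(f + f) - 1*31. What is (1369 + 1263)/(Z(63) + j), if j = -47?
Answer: 1316/7899 ≈ 0.16660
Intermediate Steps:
Z(f) = -31 + 4*f² (Z(f) = (2*f)*(2*f) - 31 = 4*f² - 31 = -31 + 4*f²)
(1369 + 1263)/(Z(63) + j) = (1369 + 1263)/((-31 + 4*63²) - 47) = 2632/((-31 + 4*3969) - 47) = 2632/((-31 + 15876) - 47) = 2632/(15845 - 47) = 2632/15798 = 2632*(1/15798) = 1316/7899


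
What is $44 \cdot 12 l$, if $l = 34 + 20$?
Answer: $28512$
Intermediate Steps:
$l = 54$
$44 \cdot 12 l = 44 \cdot 12 \cdot 54 = 528 \cdot 54 = 28512$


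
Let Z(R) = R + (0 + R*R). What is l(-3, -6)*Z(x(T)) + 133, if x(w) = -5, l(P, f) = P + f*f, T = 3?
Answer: 793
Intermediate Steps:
l(P, f) = P + f²
Z(R) = R + R² (Z(R) = R + (0 + R²) = R + R²)
l(-3, -6)*Z(x(T)) + 133 = (-3 + (-6)²)*(-5*(1 - 5)) + 133 = (-3 + 36)*(-5*(-4)) + 133 = 33*20 + 133 = 660 + 133 = 793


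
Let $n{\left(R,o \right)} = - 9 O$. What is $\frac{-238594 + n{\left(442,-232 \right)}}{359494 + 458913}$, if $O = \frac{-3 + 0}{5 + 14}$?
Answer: $- \frac{4533259}{15549733} \approx -0.29153$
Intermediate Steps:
$O = - \frac{3}{19} \approx -0.15789$
$n{\left(R,o \right)} = \frac{27}{19}$ ($n{\left(R,o \right)} = \left(-9\right) \left(- \frac{3}{19}\right) = \frac{27}{19}$)
$\frac{-238594 + n{\left(442,-232 \right)}}{359494 + 458913} = \frac{-238594 + \frac{27}{19}}{359494 + 458913} = - \frac{4533259}{19 \cdot 818407} = \left(- \frac{4533259}{19}\right) \frac{1}{818407} = - \frac{4533259}{15549733}$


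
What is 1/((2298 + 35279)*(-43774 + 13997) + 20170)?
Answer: -1/1118910159 ≈ -8.9373e-10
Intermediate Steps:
1/((2298 + 35279)*(-43774 + 13997) + 20170) = 1/(37577*(-29777) + 20170) = 1/(-1118930329 + 20170) = 1/(-1118910159) = -1/1118910159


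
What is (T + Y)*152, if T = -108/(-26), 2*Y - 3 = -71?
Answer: -58976/13 ≈ -4536.6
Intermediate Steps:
Y = -34 (Y = 3/2 + (½)*(-71) = 3/2 - 71/2 = -34)
T = 54/13 (T = -108*(-1/26) = 54/13 ≈ 4.1538)
(T + Y)*152 = (54/13 - 34)*152 = -388/13*152 = -58976/13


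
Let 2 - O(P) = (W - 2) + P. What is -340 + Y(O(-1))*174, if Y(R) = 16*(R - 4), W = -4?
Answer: 13580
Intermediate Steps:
O(P) = 8 - P (O(P) = 2 - ((-4 - 2) + P) = 2 - (-6 + P) = 2 + (6 - P) = 8 - P)
Y(R) = -64 + 16*R (Y(R) = 16*(-4 + R) = -64 + 16*R)
-340 + Y(O(-1))*174 = -340 + (-64 + 16*(8 - 1*(-1)))*174 = -340 + (-64 + 16*(8 + 1))*174 = -340 + (-64 + 16*9)*174 = -340 + (-64 + 144)*174 = -340 + 80*174 = -340 + 13920 = 13580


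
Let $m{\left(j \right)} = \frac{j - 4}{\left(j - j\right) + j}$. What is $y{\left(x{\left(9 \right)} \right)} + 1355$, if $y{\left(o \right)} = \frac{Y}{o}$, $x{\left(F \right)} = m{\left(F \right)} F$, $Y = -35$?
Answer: $1348$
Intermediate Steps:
$m{\left(j \right)} = \frac{-4 + j}{j}$ ($m{\left(j \right)} = \frac{-4 + j}{0 + j} = \frac{-4 + j}{j}$)
$x{\left(F \right)} = -4 + F$ ($x{\left(F \right)} = \frac{-4 + F}{F} F = -4 + F$)
$y{\left(o \right)} = - \frac{35}{o}$
$y{\left(x{\left(9 \right)} \right)} + 1355 = - \frac{35}{-4 + 9} + 1355 = - \frac{35}{5} + 1355 = \left(-35\right) \frac{1}{5} + 1355 = -7 + 1355 = 1348$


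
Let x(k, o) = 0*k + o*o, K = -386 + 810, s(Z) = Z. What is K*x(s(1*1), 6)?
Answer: 15264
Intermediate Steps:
K = 424
x(k, o) = o**2 (x(k, o) = 0 + o**2 = o**2)
K*x(s(1*1), 6) = 424*6**2 = 424*36 = 15264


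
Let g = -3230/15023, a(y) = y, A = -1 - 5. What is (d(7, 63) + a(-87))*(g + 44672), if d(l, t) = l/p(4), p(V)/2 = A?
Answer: -352665270763/90138 ≈ -3.9125e+6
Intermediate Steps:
A = -6
p(V) = -12 (p(V) = 2*(-6) = -12)
d(l, t) = -l/12 (d(l, t) = l/(-12) = l*(-1/12) = -l/12)
g = -3230/15023 (g = -3230*1/15023 = -3230/15023 ≈ -0.21500)
(d(7, 63) + a(-87))*(g + 44672) = (-1/12*7 - 87)*(-3230/15023 + 44672) = (-7/12 - 87)*(671104226/15023) = -1051/12*671104226/15023 = -352665270763/90138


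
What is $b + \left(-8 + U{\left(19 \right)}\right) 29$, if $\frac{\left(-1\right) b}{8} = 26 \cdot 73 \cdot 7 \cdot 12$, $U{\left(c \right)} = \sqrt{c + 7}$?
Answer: $-1275688 + 29 \sqrt{26} \approx -1.2755 \cdot 10^{6}$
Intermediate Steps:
$U{\left(c \right)} = \sqrt{7 + c}$
$b = -1275456$ ($b = - 8 \cdot 26 \cdot 73 \cdot 7 \cdot 12 = - 8 \cdot 1898 \cdot 84 = \left(-8\right) 159432 = -1275456$)
$b + \left(-8 + U{\left(19 \right)}\right) 29 = -1275456 + \left(-8 + \sqrt{7 + 19}\right) 29 = -1275456 + \left(-8 + \sqrt{26}\right) 29 = -1275456 - \left(232 - 29 \sqrt{26}\right) = -1275688 + 29 \sqrt{26}$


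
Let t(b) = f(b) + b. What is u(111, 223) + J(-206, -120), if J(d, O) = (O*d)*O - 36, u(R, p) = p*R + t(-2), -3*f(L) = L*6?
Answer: -2941681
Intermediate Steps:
f(L) = -2*L (f(L) = -L*6/3 = -2*L)
t(b) = -b (t(b) = -2*b + b = -b)
u(R, p) = 2 + R*p (u(R, p) = p*R - 1*(-2) = R*p + 2 = 2 + R*p)
J(d, O) = -36 + d*O² (J(d, O) = d*O² - 36 = -36 + d*O²)
u(111, 223) + J(-206, -120) = (2 + 111*223) + (-36 - 206*(-120)²) = (2 + 24753) + (-36 - 206*14400) = 24755 + (-36 - 2966400) = 24755 - 2966436 = -2941681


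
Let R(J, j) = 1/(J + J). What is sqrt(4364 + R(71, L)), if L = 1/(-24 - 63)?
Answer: sqrt(87995838)/142 ≈ 66.061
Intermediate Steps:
L = -1/87 (L = 1/(-87) = -1/87 ≈ -0.011494)
R(J, j) = 1/(2*J)
sqrt(4364 + R(71, L)) = sqrt(4364 + (1/2)/71) = sqrt(4364 + (1/2)*(1/71)) = sqrt(4364 + 1/142) = sqrt(619689/142) = sqrt(87995838)/142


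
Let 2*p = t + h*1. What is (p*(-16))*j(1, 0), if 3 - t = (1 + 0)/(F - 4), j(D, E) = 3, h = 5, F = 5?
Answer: -168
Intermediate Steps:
t = 2 (t = 3 - (1 + 0)/(5 - 4) = 3 - 1/1 = 3 - 1 = 2)
p = 7/2 (p = (2 + 5*1)/2 = (2 + 5)/2 = (½)*7 = 7/2 ≈ 3.5000)
(p*(-16))*j(1, 0) = ((7/2)*(-16))*3 = -56*3 = -168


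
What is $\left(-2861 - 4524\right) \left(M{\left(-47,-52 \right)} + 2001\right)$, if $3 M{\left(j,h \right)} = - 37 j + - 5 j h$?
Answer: $\frac{33070030}{3} \approx 1.1023 \cdot 10^{7}$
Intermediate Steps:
$M{\left(j,h \right)} = - \frac{37 j}{3} - \frac{5 h j}{3}$ ($M{\left(j,h \right)} = \frac{- 37 j + - 5 j h}{3} = \frac{- 37 j - 5 h j}{3} = - \frac{37 j}{3} - \frac{5 h j}{3}$)
$\left(-2861 - 4524\right) \left(M{\left(-47,-52 \right)} + 2001\right) = \left(-2861 - 4524\right) \left(\left(- \frac{1}{3}\right) \left(-47\right) \left(37 + 5 \left(-52\right)\right) + 2001\right) = - 7385 \left(\left(- \frac{1}{3}\right) \left(-47\right) \left(37 - 260\right) + 2001\right) = - 7385 \left(\left(- \frac{1}{3}\right) \left(-47\right) \left(-223\right) + 2001\right) = - 7385 \left(- \frac{10481}{3} + 2001\right) = \left(-7385\right) \left(- \frac{4478}{3}\right) = \frac{33070030}{3}$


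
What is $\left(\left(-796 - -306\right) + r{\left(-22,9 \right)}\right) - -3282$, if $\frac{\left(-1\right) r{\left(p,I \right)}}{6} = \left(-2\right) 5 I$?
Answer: $3332$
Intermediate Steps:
$r{\left(p,I \right)} = 60 I$ ($r{\left(p,I \right)} = - 6 \left(-2\right) 5 I = - 6 \left(- 10 I\right) = 60 I$)
$\left(\left(-796 - -306\right) + r{\left(-22,9 \right)}\right) - -3282 = \left(\left(-796 - -306\right) + 60 \cdot 9\right) - -3282 = \left(\left(-796 + 306\right) + 540\right) + 3282 = \left(-490 + 540\right) + 3282 = 50 + 3282 = 3332$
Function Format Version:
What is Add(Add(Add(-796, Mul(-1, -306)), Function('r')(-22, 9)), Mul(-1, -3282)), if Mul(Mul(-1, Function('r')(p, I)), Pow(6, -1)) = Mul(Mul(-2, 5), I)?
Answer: 3332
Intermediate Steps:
Function('r')(p, I) = Mul(60, I) (Function('r')(p, I) = Mul(-6, Mul(Mul(-2, 5), I)) = Mul(-6, Mul(-10, I)) = Mul(60, I))
Add(Add(Add(-796, Mul(-1, -306)), Function('r')(-22, 9)), Mul(-1, -3282)) = Add(Add(Add(-796, Mul(-1, -306)), Mul(60, 9)), Mul(-1, -3282)) = Add(Add(Add(-796, 306), 540), 3282) = Add(Add(-490, 540), 3282) = Add(50, 3282) = 3332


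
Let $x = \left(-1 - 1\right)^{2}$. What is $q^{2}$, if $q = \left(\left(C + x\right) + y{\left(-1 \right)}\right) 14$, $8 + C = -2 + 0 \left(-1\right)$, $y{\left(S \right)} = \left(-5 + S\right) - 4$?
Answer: $50176$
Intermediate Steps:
$y{\left(S \right)} = -9 + S$
$C = -10$ ($C = -8 + \left(-2 + 0 \left(-1\right)\right) = -8 + \left(-2 + 0\right) = -8 - 2 = -10$)
$x = 4$ ($x = \left(-2\right)^{2} = 4$)
$q = -224$ ($q = \left(\left(-10 + 4\right) - 10\right) 14 = \left(-6 - 10\right) 14 = \left(-16\right) 14 = -224$)
$q^{2} = \left(-224\right)^{2} = 50176$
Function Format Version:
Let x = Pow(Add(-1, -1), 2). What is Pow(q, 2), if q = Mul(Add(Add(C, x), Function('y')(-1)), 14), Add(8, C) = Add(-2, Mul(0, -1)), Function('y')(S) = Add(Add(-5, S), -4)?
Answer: 50176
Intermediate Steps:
Function('y')(S) = Add(-9, S)
C = -10 (C = Add(-8, Add(-2, Mul(0, -1))) = Add(-8, Add(-2, 0)) = Add(-8, -2) = -10)
x = 4 (x = Pow(-2, 2) = 4)
q = -224 (q = Mul(Add(Add(-10, 4), Add(-9, -1)), 14) = Mul(Add(-6, -10), 14) = Mul(-16, 14) = -224)
Pow(q, 2) = Pow(-224, 2) = 50176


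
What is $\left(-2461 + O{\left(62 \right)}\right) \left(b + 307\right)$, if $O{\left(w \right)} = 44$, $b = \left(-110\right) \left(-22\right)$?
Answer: $-6591159$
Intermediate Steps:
$b = 2420$
$\left(-2461 + O{\left(62 \right)}\right) \left(b + 307\right) = \left(-2461 + 44\right) \left(2420 + 307\right) = \left(-2417\right) 2727 = -6591159$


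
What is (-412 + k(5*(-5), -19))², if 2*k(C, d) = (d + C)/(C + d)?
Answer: 677329/4 ≈ 1.6933e+5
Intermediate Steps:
k(C, d) = ½ (k(C, d) = ((d + C)/(C + d))/2 = ((C + d)/(C + d))/2 = (½)*1 = ½)
(-412 + k(5*(-5), -19))² = (-412 + ½)² = (-823/2)² = 677329/4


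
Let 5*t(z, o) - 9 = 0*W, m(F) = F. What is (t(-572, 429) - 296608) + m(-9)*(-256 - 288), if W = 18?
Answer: -1458551/5 ≈ -2.9171e+5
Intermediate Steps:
t(z, o) = 9/5 (t(z, o) = 9/5 + (0*18)/5 = 9/5 + (⅕)*0 = 9/5 + 0 = 9/5)
(t(-572, 429) - 296608) + m(-9)*(-256 - 288) = (9/5 - 296608) - 9*(-256 - 288) = -1483031/5 - 9*(-544) = -1483031/5 + 4896 = -1458551/5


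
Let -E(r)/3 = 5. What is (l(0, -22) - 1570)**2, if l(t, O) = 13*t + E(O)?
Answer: 2512225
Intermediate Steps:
E(r) = -15 (E(r) = -3*5 = -15)
l(t, O) = -15 + 13*t (l(t, O) = 13*t - 15 = -15 + 13*t)
(l(0, -22) - 1570)**2 = ((-15 + 13*0) - 1570)**2 = ((-15 + 0) - 1570)**2 = (-15 - 1570)**2 = (-1585)**2 = 2512225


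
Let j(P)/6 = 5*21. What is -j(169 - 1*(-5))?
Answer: -630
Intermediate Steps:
j(P) = 630 (j(P) = 6*(5*21) = 6*105 = 630)
-j(169 - 1*(-5)) = -1*630 = -630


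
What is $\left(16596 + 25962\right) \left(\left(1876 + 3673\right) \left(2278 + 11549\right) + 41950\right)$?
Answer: $3267091394934$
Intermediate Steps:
$\left(16596 + 25962\right) \left(\left(1876 + 3673\right) \left(2278 + 11549\right) + 41950\right) = 42558 \left(5549 \cdot 13827 + 41950\right) = 42558 \left(76726023 + 41950\right) = 42558 \cdot 76767973 = 3267091394934$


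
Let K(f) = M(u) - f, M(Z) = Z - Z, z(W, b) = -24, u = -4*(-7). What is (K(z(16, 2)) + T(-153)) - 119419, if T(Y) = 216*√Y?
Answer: -119395 + 648*I*√17 ≈ -1.194e+5 + 2671.8*I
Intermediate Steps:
u = 28
M(Z) = 0
K(f) = -f (K(f) = 0 - f = -f)
(K(z(16, 2)) + T(-153)) - 119419 = (-1*(-24) + 216*√(-153)) - 119419 = (24 + 216*(3*I*√17)) - 119419 = (24 + 648*I*√17) - 119419 = -119395 + 648*I*√17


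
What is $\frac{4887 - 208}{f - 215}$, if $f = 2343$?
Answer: $\frac{4679}{2128} \approx 2.1988$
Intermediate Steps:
$\frac{4887 - 208}{f - 215} = \frac{4887 - 208}{2343 - 215} = \frac{4679}{2128}$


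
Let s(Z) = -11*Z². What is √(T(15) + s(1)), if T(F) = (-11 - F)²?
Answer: √665 ≈ 25.788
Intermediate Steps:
√(T(15) + s(1)) = √((11 + 15)² - 11*1²) = √(26² - 11*1) = √(676 - 11) = √665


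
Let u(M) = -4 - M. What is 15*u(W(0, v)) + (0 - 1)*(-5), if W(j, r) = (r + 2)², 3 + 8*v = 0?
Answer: -6055/64 ≈ -94.609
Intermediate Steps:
v = -3/8 (v = -3/8 + (⅛)*0 = -3/8 + 0 = -3/8 ≈ -0.37500)
W(j, r) = (2 + r)²
15*u(W(0, v)) + (0 - 1)*(-5) = 15*(-4 - (2 - 3/8)²) + (0 - 1)*(-5) = 15*(-4 - (13/8)²) - 1*(-5) = 15*(-4 - 1*169/64) + 5 = 15*(-4 - 169/64) + 5 = 15*(-425/64) + 5 = -6375/64 + 5 = -6055/64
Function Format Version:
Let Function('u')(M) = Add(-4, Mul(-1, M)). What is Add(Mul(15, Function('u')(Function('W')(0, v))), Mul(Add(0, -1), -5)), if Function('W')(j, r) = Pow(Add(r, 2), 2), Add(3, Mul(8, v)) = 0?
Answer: Rational(-6055, 64) ≈ -94.609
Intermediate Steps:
v = Rational(-3, 8) (v = Add(Rational(-3, 8), Mul(Rational(1, 8), 0)) = Add(Rational(-3, 8), 0) = Rational(-3, 8) ≈ -0.37500)
Function('W')(j, r) = Pow(Add(2, r), 2)
Add(Mul(15, Function('u')(Function('W')(0, v))), Mul(Add(0, -1), -5)) = Add(Mul(15, Add(-4, Mul(-1, Pow(Add(2, Rational(-3, 8)), 2)))), Mul(Add(0, -1), -5)) = Add(Mul(15, Add(-4, Mul(-1, Pow(Rational(13, 8), 2)))), Mul(-1, -5)) = Add(Mul(15, Add(-4, Mul(-1, Rational(169, 64)))), 5) = Add(Mul(15, Add(-4, Rational(-169, 64))), 5) = Add(Mul(15, Rational(-425, 64)), 5) = Add(Rational(-6375, 64), 5) = Rational(-6055, 64)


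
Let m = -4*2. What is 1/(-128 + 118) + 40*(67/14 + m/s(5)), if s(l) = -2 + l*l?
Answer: 285639/1610 ≈ 177.42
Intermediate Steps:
s(l) = -2 + l²
m = -8
1/(-128 + 118) + 40*(67/14 + m/s(5)) = 1/(-128 + 118) + 40*(67/14 - 8/(-2 + 5²)) = 1/(-10) + 40*(67*(1/14) - 8/(-2 + 25)) = -⅒ + 40*(67/14 - 8/23) = -⅒ + 40*(1429/322) = -⅒ + 28580/161 = 285639/1610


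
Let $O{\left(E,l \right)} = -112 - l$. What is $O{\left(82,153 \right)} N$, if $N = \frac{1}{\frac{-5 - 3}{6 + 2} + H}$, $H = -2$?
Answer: $\frac{265}{3} \approx 88.333$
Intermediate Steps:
$N = - \frac{1}{3}$ ($N = \frac{1}{\frac{-5 - 3}{6 + 2} - 2} = \frac{1}{- \frac{8}{8} - 2} = \frac{1}{\left(-8\right) \frac{1}{8} - 2} = \frac{1}{-1 - 2} = \frac{1}{-3} = - \frac{1}{3} \approx -0.33333$)
$O{\left(82,153 \right)} N = \left(-112 - 153\right) \left(- \frac{1}{3}\right) = \left(-265\right) \left(- \frac{1}{3}\right) = \frac{265}{3}$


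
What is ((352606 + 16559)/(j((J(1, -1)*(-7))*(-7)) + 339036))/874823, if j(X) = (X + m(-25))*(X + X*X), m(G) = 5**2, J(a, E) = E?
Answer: 123055/82404827308 ≈ 1.4933e-6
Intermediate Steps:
m(G) = 25
j(X) = (25 + X)*(X + X**2) (j(X) = (X + 25)*(X + X*X) = (25 + X)*(X + X**2))
((352606 + 16559)/(j((J(1, -1)*(-7))*(-7)) + 339036))/874823 = ((352606 + 16559)/((-1*(-7)*(-7))*(25 + (-1*(-7)*(-7))**2 + 26*(-1*(-7)*(-7))) + 339036))/874823 = (369165/((7*(-7))*(25 + (7*(-7))**2 + 26*(7*(-7))) + 339036))*(1/874823) = (369165/(-49*(25 + (-49)**2 + 26*(-49)) + 339036))*(1/874823) = (369165/(-49*(25 + 2401 - 1274) + 339036))*(1/874823) = (369165/(-49*1152 + 339036))*(1/874823) = (369165/(-56448 + 339036))*(1/874823) = (369165/282588)*(1/874823) = (369165*(1/282588))*(1/874823) = (123055/94196)*(1/874823) = 123055/82404827308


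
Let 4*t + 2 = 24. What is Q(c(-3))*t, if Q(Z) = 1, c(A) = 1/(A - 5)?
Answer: 11/2 ≈ 5.5000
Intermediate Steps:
c(A) = 1/(-5 + A)
t = 11/2 (t = -1/2 + (1/4)*24 = -1/2 + 6 = 11/2 ≈ 5.5000)
Q(c(-3))*t = 1*(11/2) = 11/2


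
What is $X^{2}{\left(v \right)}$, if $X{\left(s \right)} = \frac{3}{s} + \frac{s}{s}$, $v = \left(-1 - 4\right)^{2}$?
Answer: $\frac{784}{625} \approx 1.2544$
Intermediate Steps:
$v = 25$ ($v = \left(-5\right)^{2} = 25$)
$X{\left(s \right)} = 1 + \frac{3}{s}$ ($X{\left(s \right)} = \frac{3}{s} + 1 = 1 + \frac{3}{s}$)
$X^{2}{\left(v \right)} = \left(\frac{3 + 25}{25}\right)^{2} = \left(\frac{1}{25} \cdot 28\right)^{2} = \left(\frac{28}{25}\right)^{2} = \frac{784}{625}$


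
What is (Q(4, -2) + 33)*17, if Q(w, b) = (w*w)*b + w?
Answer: 85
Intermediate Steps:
Q(w, b) = w + b*w**2 (Q(w, b) = w**2*b + w = b*w**2 + w = w + b*w**2)
(Q(4, -2) + 33)*17 = (4*(1 - 2*4) + 33)*17 = (4*(1 - 8) + 33)*17 = (4*(-7) + 33)*17 = (-28 + 33)*17 = 5*17 = 85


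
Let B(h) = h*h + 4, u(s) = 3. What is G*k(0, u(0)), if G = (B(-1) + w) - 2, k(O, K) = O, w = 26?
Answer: 0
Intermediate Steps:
B(h) = 4 + h² (B(h) = h² + 4 = 4 + h²)
G = 29 (G = ((4 + (-1)²) + 26) - 2 = ((4 + 1) + 26) - 2 = (5 + 26) - 2 = 31 - 2 = 29)
G*k(0, u(0)) = 29*0 = 0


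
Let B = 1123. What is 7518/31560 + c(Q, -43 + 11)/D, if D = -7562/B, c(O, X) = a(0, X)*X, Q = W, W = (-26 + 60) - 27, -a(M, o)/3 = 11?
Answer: -3114147847/19888060 ≈ -156.58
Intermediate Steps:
a(M, o) = -33 (a(M, o) = -3*11 = -33)
W = 7 (W = 34 - 27 = 7)
Q = 7
c(O, X) = -33*X
D = -7562/1123 ≈ -6.7337
7518/31560 + c(Q, -43 + 11)/D = 7518/31560 + (-33*(-43 + 11))/(-7562/1123) = 7518*(1/31560) - 33*(-32)*(-1123/7562) = 1253/5260 + 1056*(-1123/7562) = 1253/5260 - 592944/3781 = -3114147847/19888060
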